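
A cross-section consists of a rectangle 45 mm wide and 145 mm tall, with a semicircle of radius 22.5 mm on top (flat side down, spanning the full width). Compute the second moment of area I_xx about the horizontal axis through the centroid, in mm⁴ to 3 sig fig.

Split into non-overlapping primitives; take the origin at the lower-left of the bounding box.
Rectangular body: 45 × 145, A = 6 525 mm², y = 72.5 mm, Ī = 11 432 344 mm⁴.
Semicircular cap: semicircle r = 22.5, A = 795.22 mm², y = 154.55 mm, Ī = 28 130 mm⁴.
Centroid: ȳ = ΣA·y / ΣA = 81.413 mm.
Transfer each piece to the horizontal axis through the centroid using Ī + A·d² with d = y − 81.413:
  rectangular body: d = -8.9132 mm → contributes +11 950 729 mm⁴
  semicircular cap: d = 73.136 mm → contributes +4 281 644 mm⁴
Total I = 16 232 373 mm⁴.

I_xx ≈ 1.62 × 10⁷ mm⁴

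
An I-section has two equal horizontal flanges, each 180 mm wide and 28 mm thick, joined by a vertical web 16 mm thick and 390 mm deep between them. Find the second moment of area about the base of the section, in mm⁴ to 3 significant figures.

I_base ≈ 1.33 × 10⁹ mm⁴

Treat the section as a set of non-overlapping primitives; coordinates are from the bounding-box lower-left.
Bottom flange: 180 × 28, A = 5 040 mm², y = 14 mm, Ī = 329 280 mm⁴.
Web: 16 × 390, A = 6 240 mm², y = 223 mm, Ī = 79 092 000 mm⁴.
Top flange: 180 × 28, A = 5 040 mm², y = 432 mm, Ī = 329 280 mm⁴.
Transfer each piece to the bottom edge using Ī + A·d² with d = y − 0:
  bottom flange: d = 14 mm → contributes +1 317 120 mm⁴
  web: d = 223 mm → contributes +389 400 960 mm⁴
  top flange: d = 432 mm → contributes +940 914 240 mm⁴
Total I = 1 331 632 320 mm⁴.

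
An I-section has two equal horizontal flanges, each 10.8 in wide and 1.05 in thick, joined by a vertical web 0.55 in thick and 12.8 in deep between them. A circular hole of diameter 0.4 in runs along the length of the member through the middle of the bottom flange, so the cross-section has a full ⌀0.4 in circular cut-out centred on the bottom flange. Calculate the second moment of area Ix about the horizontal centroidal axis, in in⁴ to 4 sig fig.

Ix ≈ 1180 in⁴

Treat the section as a set of non-overlapping primitives; coordinates are from the bounding-box lower-left.
Bottom flange: 10.8 × 1.05, A = 11.34 in², y = 0.525 in, Ī = 1.04186 in⁴.
Web: 0.55 × 12.8, A = 7.04 in², y = 7.45 in, Ī = 96.1195 in⁴.
Top flange: 10.8 × 1.05, A = 11.34 in², y = 14.375 in, Ī = 1.04186 in⁴.
Hole (subtracted): ⌀0.4, A = 0.125664 in², y = 0.525 in, Ī = 0.00125664 in⁴.
Centroid: ȳ = ΣA·y / ΣA = 7.4794 in.
Transfer each piece to the horizontal centroidal axis using Ī + A·d² with d = y − 7.4794:
  bottom flange: d = -6.9544 in → contributes +549.487 in⁴
  web: d = -0.029405 in → contributes +96.1256 in⁴
  top flange: d = 6.8956 in → contributes +540.25 in⁴
  hole: d = -6.9544 in → contributes −6.07882 in⁴
Total I = 1179.78 in⁴.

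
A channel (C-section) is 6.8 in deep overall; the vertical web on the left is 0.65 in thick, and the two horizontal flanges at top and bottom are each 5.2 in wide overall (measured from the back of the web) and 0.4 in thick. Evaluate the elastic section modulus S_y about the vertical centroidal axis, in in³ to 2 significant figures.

Decompose the section into non-overlapping parts with the origin at the bottom-left of its bounding rectangle.
Web: 0.65 × 6.8, A = 4.42 in², x = 0.325 in, Ī = 0.1556 in⁴.
Top flange (beyond web): 4.55 × 0.4, A = 1.82 in², x = 2.925 in, Ī = 3.14 in⁴.
Bottom flange (beyond web): 4.55 × 0.4, A = 1.82 in², x = 2.925 in, Ī = 3.14 in⁴.
Centroid: x̄ = ΣA·x / ΣA = 1.499 in.
Transfer each piece to the vertical centroidal axis using Ī + A·d² with d = x − 1.499:
  web: d = -1.174 in → contributes +6.25 in⁴
  top flange (beyond web): d = 1.426 in → contributes +6.84 in⁴
  bottom flange (beyond web): d = 1.426 in → contributes +6.84 in⁴
Total I = 19.93 in⁴.
Extreme fibre distance c = 3.701 in; S = I/c = 5.385 in³.

S_y ≈ 5.4 in³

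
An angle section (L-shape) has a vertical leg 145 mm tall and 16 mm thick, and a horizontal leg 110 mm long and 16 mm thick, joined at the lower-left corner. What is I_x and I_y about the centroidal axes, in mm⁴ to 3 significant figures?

Split into non-overlapping primitives; take the origin at the lower-left of the bounding box.
Vertical leg: 16 × 145, A = 2 320 mm², y = 72.5 mm, Ī = 4 064 833 mm⁴.
Horizontal leg (remainder): 94 × 16, A = 1 504 mm², y = 8 mm, Ī = 32 085 mm⁴.
Centroid: ȳ = ΣA·y / ΣA = 47.132 mm.
Transfer each piece to the centroidal x-axis using Ī + A·d² with d = y − 47.132:
  vertical leg: d = 25.368 mm → contributes +5 557 859 mm⁴
  horizontal leg (remainder): d = -39.132 mm → contributes +2 335 157 mm⁴
Total I = 7 893 016 mm⁴.
For the y-axis: x̄ = 29.632 mm.
Repeating about the centroidal y-axis gives I_y = 3 917 156 mm⁴.

I_x ≈ 7.89 × 10⁶ mm⁴, I_y ≈ 3.92 × 10⁶ mm⁴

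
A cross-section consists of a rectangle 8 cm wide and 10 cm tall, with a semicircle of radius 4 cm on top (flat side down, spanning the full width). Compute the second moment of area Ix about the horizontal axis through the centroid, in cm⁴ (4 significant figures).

Treat the section as a set of non-overlapping primitives; coordinates are from the bounding-box lower-left.
Rectangular body: 8 × 10, A = 80 cm², y = 5 cm, Ī = 666.667 cm⁴.
Semicircular cap: semicircle r = 4, A = 25.1327 cm², y = 11.6977 cm, Ī = 28.0978 cm⁴.
Centroid: ȳ = ΣA·y / ΣA = 6.60112 cm.
Transfer each piece to the horizontal axis through the centroid using Ī + A·d² with d = y − 6.60112:
  rectangular body: d = -1.60112 cm → contributes +871.754 cm⁴
  semicircular cap: d = 5.09653 cm → contributes +680.911 cm⁴
Total I = 1552.67 cm⁴.

Ix ≈ 1553 cm⁴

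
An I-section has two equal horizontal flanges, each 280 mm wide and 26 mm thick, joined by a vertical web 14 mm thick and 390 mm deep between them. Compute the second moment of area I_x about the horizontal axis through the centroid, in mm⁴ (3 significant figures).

I_x ≈ 7.00 × 10⁸ mm⁴

Decompose the section into non-overlapping parts with the origin at the bottom-left of its bounding rectangle.
Bottom flange: 280 × 26, A = 7 280 mm², y = 13 mm, Ī = 410 107 mm⁴.
Web: 14 × 390, A = 5 460 mm², y = 221 mm, Ī = 69 205 500 mm⁴.
Top flange: 280 × 26, A = 7 280 mm², y = 429 mm, Ī = 410 107 mm⁴.
By symmetry the centroid is at mid-height, ȳ = 221 mm.
Transfer each piece to the horizontal axis through the centroid using Ī + A·d² with d = y − 221:
  bottom flange: d = -208 mm → contributes +315 372 027 mm⁴
  web: d = 0 mm → contributes +69 205 500 mm⁴
  top flange: d = 208 mm → contributes +315 372 027 mm⁴
Total I = 699 949 553 mm⁴.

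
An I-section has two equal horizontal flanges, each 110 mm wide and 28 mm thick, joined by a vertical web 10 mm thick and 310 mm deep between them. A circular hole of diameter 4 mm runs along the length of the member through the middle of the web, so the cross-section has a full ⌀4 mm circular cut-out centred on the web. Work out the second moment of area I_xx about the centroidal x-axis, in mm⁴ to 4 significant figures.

Split into non-overlapping primitives; take the origin at the lower-left of the bounding box.
Bottom flange: 110 × 28, A = 3 080 mm², y = 14 mm, Ī = 201 227 mm⁴.
Web: 10 × 310, A = 3 100 mm², y = 183 mm, Ī = 24 825 833 mm⁴.
Top flange: 110 × 28, A = 3 080 mm², y = 352 mm, Ī = 201 227 mm⁴.
Hole (subtracted): ⌀4, A = 12.5664 mm², y = 183 mm, Ī = 12.5664 mm⁴.
By symmetry the centroid is at mid-height, ȳ = 183 mm.
Transfer each piece to the centroidal x-axis using Ī + A·d² with d = y − 183:
  bottom flange: d = -169 mm → contributes +88 169 107 mm⁴
  web: d = 0 mm → contributes +24 825 833 mm⁴
  top flange: d = 169 mm → contributes +88 169 107 mm⁴
  hole: d = 0 mm → contributes −12.5664 mm⁴
Total I = 201 164 034 mm⁴.

I_xx ≈ 2.012 × 10⁸ mm⁴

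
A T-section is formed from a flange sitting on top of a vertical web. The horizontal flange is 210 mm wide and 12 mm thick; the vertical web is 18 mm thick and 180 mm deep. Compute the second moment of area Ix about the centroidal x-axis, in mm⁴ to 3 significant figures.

Ix ≈ 2.18 × 10⁷ mm⁴

Break the section into simple shapes (no overlaps), measuring from the bottom-left corner of the bounding box.
Flange: 210 × 12, A = 2 520 mm², y = 186 mm, Ī = 30 240 mm⁴.
Web: 18 × 180, A = 3 240 mm², y = 90 mm, Ī = 8 748 000 mm⁴.
Centroid: ȳ = ΣA·y / ΣA = 132 mm.
Transfer each piece to the centroidal x-axis using Ī + A·d² with d = y − 132:
  flange: d = 54 mm → contributes +7 378 560 mm⁴
  web: d = -42 mm → contributes +14 463 360 mm⁴
Total I = 21 841 920 mm⁴.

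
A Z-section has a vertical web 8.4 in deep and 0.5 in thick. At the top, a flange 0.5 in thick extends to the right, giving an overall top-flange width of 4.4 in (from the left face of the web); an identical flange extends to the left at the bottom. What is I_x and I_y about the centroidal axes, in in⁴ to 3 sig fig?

I_x ≈ 85.6 in⁴, I_y ≈ 23.9 in⁴

Decompose the section into non-overlapping parts with the origin at the bottom-left of its bounding rectangle.
Web: 0.5 × 8.4, A = 4.2 in², y = 4.2 in, Ī = 24.696 in⁴.
Top flange (beyond web): 3.9 × 0.5, A = 1.95 in², y = 8.15 in, Ī = 0.040625 in⁴.
Bottom flange (beyond web): 3.9 × 0.5, A = 1.95 in², y = 0.25 in, Ī = 0.040625 in⁴.
Centroid: ȳ = ΣA·y / ΣA = 4.2 in.
Transfer each piece to the centroidal x-axis using Ī + A·d² with d = y − 4.2:
  web: d = 0 in → contributes +24.696 in⁴
  top flange (beyond web): d = 3.95 in → contributes +30.466 in⁴
  bottom flange (beyond web): d = -3.95 in → contributes +30.466 in⁴
Total I = 85.627 in⁴.
For the y-axis: x̄ = 4.15 in.
Repeating about the centroidal y-axis gives I_y = 23.907 in⁴.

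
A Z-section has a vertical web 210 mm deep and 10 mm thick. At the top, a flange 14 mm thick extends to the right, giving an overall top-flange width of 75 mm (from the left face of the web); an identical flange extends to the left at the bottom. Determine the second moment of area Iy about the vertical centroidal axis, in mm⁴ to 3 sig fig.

Treat the section as a set of non-overlapping primitives; coordinates are from the bounding-box lower-left.
Web: 10 × 210, A = 2 100 mm², x = 70 mm, Ī = 17 500 mm⁴.
Top flange (beyond web): 65 × 14, A = 910 mm², x = 107.5 mm, Ī = 320 396 mm⁴.
Bottom flange (beyond web): 65 × 14, A = 910 mm², x = 32.5 mm, Ī = 320 396 mm⁴.
Centroid: x̄ = ΣA·x / ΣA = 70 mm.
Transfer each piece to the vertical centroidal axis using Ī + A·d² with d = x − 70:
  web: d = 0 mm → contributes +17 500 mm⁴
  top flange (beyond web): d = 37.5 mm → contributes +1 600 083 mm⁴
  bottom flange (beyond web): d = -37.5 mm → contributes +1 600 083 mm⁴
Total I = 3 217 667 mm⁴.

Iy ≈ 3.22 × 10⁶ mm⁴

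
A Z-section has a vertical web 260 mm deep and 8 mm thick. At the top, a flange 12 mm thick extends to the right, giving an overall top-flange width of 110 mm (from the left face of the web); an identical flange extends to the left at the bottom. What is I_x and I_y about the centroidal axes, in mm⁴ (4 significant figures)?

I_x ≈ 4.939 × 10⁷ mm⁴, I_y ≈ 9.539 × 10⁶ mm⁴

Split into non-overlapping primitives; take the origin at the lower-left of the bounding box.
Web: 8 × 260, A = 2 080 mm², y = 130 mm, Ī = 11 717 333 mm⁴.
Top flange (beyond web): 102 × 12, A = 1 224 mm², y = 254 mm, Ī = 14 688 mm⁴.
Bottom flange (beyond web): 102 × 12, A = 1 224 mm², y = 6 mm, Ī = 14 688 mm⁴.
Centroid: ȳ = ΣA·y / ΣA = 130 mm.
Transfer each piece to the centroidal x-axis using Ī + A·d² with d = y − 130:
  web: d = 0 mm → contributes +11 717 333 mm⁴
  top flange (beyond web): d = 124 mm → contributes +18 834 912 mm⁴
  bottom flange (beyond web): d = -124 mm → contributes +18 834 912 mm⁴
Total I = 49 387 157 mm⁴.
For the y-axis: x̄ = 106 mm.
Repeating about the centroidal y-axis gives I_y = 9 538 709 mm⁴.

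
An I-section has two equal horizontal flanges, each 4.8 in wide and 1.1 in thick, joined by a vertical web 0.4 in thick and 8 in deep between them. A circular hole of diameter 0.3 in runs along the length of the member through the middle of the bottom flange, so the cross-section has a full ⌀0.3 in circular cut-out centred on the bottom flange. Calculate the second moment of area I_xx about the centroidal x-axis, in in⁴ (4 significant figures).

Break the section into simple shapes (no overlaps), measuring from the bottom-left corner of the bounding box.
Bottom flange: 4.8 × 1.1, A = 5.28 in², y = 0.55 in, Ī = 0.5324 in⁴.
Web: 0.4 × 8, A = 3.2 in², y = 5.1 in, Ī = 17.0667 in⁴.
Top flange: 4.8 × 1.1, A = 5.28 in², y = 9.65 in, Ī = 0.5324 in⁴.
Hole (subtracted): ⌀0.3, A = 0.0706858 in², y = 0.55 in, Ī = 0.000397608 in⁴.
Centroid: ȳ = ΣA·y / ΣA = 5.12349 in.
Transfer each piece to the centroidal x-axis using Ī + A·d² with d = y − 5.12349:
  bottom flange: d = -4.57349 in → contributes +110.973 in⁴
  web: d = -0.0234943 in → contributes +17.0684 in⁴
  top flange: d = 4.52651 in → contributes +108.716 in⁴
  hole: d = -4.57349 in → contributes −1.47892 in⁴
Total I = 235.279 in⁴.

I_xx ≈ 235.3 in⁴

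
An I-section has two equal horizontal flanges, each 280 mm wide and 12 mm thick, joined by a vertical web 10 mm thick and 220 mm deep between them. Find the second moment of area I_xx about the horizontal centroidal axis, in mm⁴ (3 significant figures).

I_xx ≈ 9.94 × 10⁷ mm⁴

Break the section into simple shapes (no overlaps), measuring from the bottom-left corner of the bounding box.
Bottom flange: 280 × 12, A = 3 360 mm², y = 6 mm, Ī = 40 320 mm⁴.
Web: 10 × 220, A = 2 200 mm², y = 122 mm, Ī = 8 873 333 mm⁴.
Top flange: 280 × 12, A = 3 360 mm², y = 238 mm, Ī = 40 320 mm⁴.
By symmetry the centroid is at mid-height, ȳ = 122 mm.
Transfer each piece to the horizontal centroidal axis using Ī + A·d² with d = y − 122:
  bottom flange: d = -116 mm → contributes +45 252 480 mm⁴
  web: d = 0 mm → contributes +8 873 333 mm⁴
  top flange: d = 116 mm → contributes +45 252 480 mm⁴
Total I = 99 378 293 mm⁴.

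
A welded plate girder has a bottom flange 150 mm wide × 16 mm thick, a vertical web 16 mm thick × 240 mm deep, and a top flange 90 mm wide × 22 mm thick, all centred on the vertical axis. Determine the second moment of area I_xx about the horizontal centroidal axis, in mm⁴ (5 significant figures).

I_xx ≈ 9.1585 × 10⁷ mm⁴

Decompose the section into non-overlapping parts with the origin at the bottom-left of its bounding rectangle.
Bottom plate: 150 × 16, A = 2 400 mm², y = 8 mm, Ī = 51 200 mm⁴.
Web plate: 16 × 240, A = 3 840 mm², y = 136 mm, Ī = 18 432 000 mm⁴.
Top plate: 90 × 22, A = 1 980 mm², y = 267 mm, Ī = 79 860 mm⁴.
Centroid: ȳ = ΣA·y / ΣA = 130.1825 mm.
Transfer each piece to the horizontal centroidal axis using Ī + A·d² with d = y − 130.1825:
  bottom plate: d = -122.1825 mm → contributes +35 879 741 mm⁴
  web plate: d = 5.817518 mm → contributes +18 561 959 mm⁴
  top plate: d = 136.8175 mm → contributes +37 143 546 mm⁴
Total I = 91 585 246 mm⁴.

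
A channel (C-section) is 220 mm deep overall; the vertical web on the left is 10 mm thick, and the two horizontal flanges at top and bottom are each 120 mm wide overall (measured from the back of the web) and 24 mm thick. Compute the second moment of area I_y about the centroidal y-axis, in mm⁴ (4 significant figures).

Treat the section as a set of non-overlapping primitives; coordinates are from the bounding-box lower-left.
Web: 10 × 220, A = 2 200 mm², x = 5 mm, Ī = 18333.3 mm⁴.
Top flange (beyond web): 110 × 24, A = 2 640 mm², x = 65 mm, Ī = 2 662 000 mm⁴.
Bottom flange (beyond web): 110 × 24, A = 2 640 mm², x = 65 mm, Ī = 2 662 000 mm⁴.
Centroid: x̄ = ΣA·x / ΣA = 47.3529 mm.
Transfer each piece to the centroidal y-axis using Ī + A·d² with d = x − 47.3529:
  web: d = -42.3529 mm → contributes +3 964 631 mm⁴
  top flange (beyond web): d = 17.6471 mm → contributes +3 484 145 mm⁴
  bottom flange (beyond web): d = 17.6471 mm → contributes +3 484 145 mm⁴
Total I = 10 932 922 mm⁴.

I_y ≈ 1.093 × 10⁷ mm⁴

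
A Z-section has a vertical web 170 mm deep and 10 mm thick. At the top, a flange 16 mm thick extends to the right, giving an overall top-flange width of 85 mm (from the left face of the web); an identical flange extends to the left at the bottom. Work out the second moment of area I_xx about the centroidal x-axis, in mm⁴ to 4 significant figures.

I_xx ≈ 1.837 × 10⁷ mm⁴

Decompose the section into non-overlapping parts with the origin at the bottom-left of its bounding rectangle.
Web: 10 × 170, A = 1 700 mm², y = 85 mm, Ī = 4 094 167 mm⁴.
Top flange (beyond web): 75 × 16, A = 1 200 mm², y = 162 mm, Ī = 25 600 mm⁴.
Bottom flange (beyond web): 75 × 16, A = 1 200 mm², y = 8 mm, Ī = 25 600 mm⁴.
Centroid: ȳ = ΣA·y / ΣA = 85 mm.
Transfer each piece to the centroidal x-axis using Ī + A·d² with d = y − 85:
  web: d = 0 mm → contributes +4 094 167 mm⁴
  top flange (beyond web): d = 77 mm → contributes +7 140 400 mm⁴
  bottom flange (beyond web): d = -77 mm → contributes +7 140 400 mm⁴
Total I = 18 374 967 mm⁴.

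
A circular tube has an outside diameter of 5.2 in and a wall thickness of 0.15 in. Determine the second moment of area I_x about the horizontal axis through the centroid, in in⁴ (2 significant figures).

Treat the section as a set of non-overlapping primitives; coordinates are from the bounding-box lower-left.
Outer circle: ⌀5.2, A = 21.24 in², y = 2.6 in, Ī = 35.89 in⁴.
Bore (subtracted): ⌀4.9, A = 18.86 in², y = 2.6 in, Ī = 28.3 in⁴.
By symmetry the centroid is at mid-height, ȳ = 2.6 in.
All pieces are centred on the horizontal axis through the centroid, so I = ΣĪ (holes subtracted) = 7.593 in⁴.

I_x ≈ 7.6 in⁴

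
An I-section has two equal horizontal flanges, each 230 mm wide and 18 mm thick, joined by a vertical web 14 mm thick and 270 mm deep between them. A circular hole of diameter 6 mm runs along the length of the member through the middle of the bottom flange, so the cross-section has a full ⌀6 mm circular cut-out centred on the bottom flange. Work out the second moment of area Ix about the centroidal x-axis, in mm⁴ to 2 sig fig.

Split into non-overlapping primitives; take the origin at the lower-left of the bounding box.
Bottom flange: 230 × 18, A = 4 140 mm², y = 9 mm, Ī = 111 780 mm⁴.
Web: 14 × 270, A = 3 780 mm², y = 153 mm, Ī = 22 963 500 mm⁴.
Top flange: 230 × 18, A = 4 140 mm², y = 297 mm, Ī = 111 780 mm⁴.
Hole (subtracted): ⌀6, A = 28.27 mm², y = 9 mm, Ī = 63.62 mm⁴.
Centroid: ȳ = ΣA·y / ΣA = 153.3 mm.
Transfer each piece to the centroidal x-axis using Ī + A·d² with d = y − 153.3:
  bottom flange: d = -144.3 mm → contributes +86 362 772 mm⁴
  web: d = -0.3384 mm → contributes +22 963 933 mm⁴
  top flange: d = 143.7 mm → contributes +85 555 816 mm⁴
  hole: d = -144.3 mm → contributes −589 119 mm⁴
Total I = 194 293 402 mm⁴.

Ix ≈ 1.9 × 10⁸ mm⁴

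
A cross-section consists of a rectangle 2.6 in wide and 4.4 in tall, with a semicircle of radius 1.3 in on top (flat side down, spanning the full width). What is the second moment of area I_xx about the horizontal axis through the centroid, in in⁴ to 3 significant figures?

I_xx ≈ 35.1 in⁴

Split into non-overlapping primitives; take the origin at the lower-left of the bounding box.
Rectangular body: 2.6 × 4.4, A = 11.44 in², y = 2.2 in, Ī = 18.457 in⁴.
Semicircular cap: semicircle r = 1.3, A = 2.6546 in², y = 4.9517 in, Ī = 0.31348 in⁴.
Centroid: ȳ = ΣA·y / ΣA = 2.7183 in.
Transfer each piece to the horizontal axis through the centroid using Ī + A·d² with d = y − 2.7183:
  rectangular body: d = -0.51827 in → contributes +21.529 in⁴
  semicircular cap: d = 2.2335 in → contributes +13.556 in⁴
Total I = 35.085 in⁴.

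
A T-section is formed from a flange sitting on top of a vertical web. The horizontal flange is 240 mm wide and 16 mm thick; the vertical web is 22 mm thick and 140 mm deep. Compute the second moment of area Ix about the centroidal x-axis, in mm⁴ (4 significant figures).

Split into non-overlapping primitives; take the origin at the lower-left of the bounding box.
Flange: 240 × 16, A = 3 840 mm², y = 148 mm, Ī = 81 920 mm⁴.
Web: 22 × 140, A = 3 080 mm², y = 70 mm, Ī = 5 030 667 mm⁴.
Centroid: ȳ = ΣA·y / ΣA = 113.283 mm.
Transfer each piece to the centroidal x-axis using Ī + A·d² with d = y − 113.283:
  flange: d = 34.7168 mm → contributes +4 710 094 mm⁴
  web: d = -43.2832 mm → contributes +10 800 858 mm⁴
Total I = 15 510 952 mm⁴.

Ix ≈ 1.551 × 10⁷ mm⁴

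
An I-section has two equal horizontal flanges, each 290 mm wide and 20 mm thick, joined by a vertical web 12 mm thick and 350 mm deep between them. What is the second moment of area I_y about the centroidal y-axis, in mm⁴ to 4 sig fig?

I_y ≈ 8.135 × 10⁷ mm⁴

Split into non-overlapping primitives; take the origin at the lower-left of the bounding box.
Bottom flange: 290 × 20, A = 5 800 mm², x = 145 mm, Ī = 40 648 333 mm⁴.
Web: 12 × 350, A = 4 200 mm², x = 145 mm, Ī = 50 400 mm⁴.
Top flange: 290 × 20, A = 5 800 mm², x = 145 mm, Ī = 40 648 333 mm⁴.
By symmetry the centroid is at mid-width, x̄ = 145 mm.
All pieces are centred on the centroidal y-axis, so I = ΣĪ = 81 347 067 mm⁴.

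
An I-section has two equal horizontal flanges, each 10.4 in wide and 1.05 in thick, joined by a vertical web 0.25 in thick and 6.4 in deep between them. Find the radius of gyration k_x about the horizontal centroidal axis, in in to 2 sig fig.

k_x ≈ 3.6 in

Split into non-overlapping primitives; take the origin at the lower-left of the bounding box.
Bottom flange: 10.4 × 1.05, A = 10.92 in², y = 0.525 in, Ī = 1.003 in⁴.
Web: 0.25 × 6.4, A = 1.6 in², y = 4.25 in, Ī = 5.461 in⁴.
Top flange: 10.4 × 1.05, A = 10.92 in², y = 7.975 in, Ī = 1.003 in⁴.
By symmetry the centroid is at mid-height, ȳ = 4.25 in.
Transfer each piece to the horizontal centroidal axis using Ī + A·d² with d = y − 4.25:
  bottom flange: d = -3.725 in → contributes +152.5 in⁴
  web: d = 0 in → contributes +5.461 in⁴
  top flange: d = 3.725 in → contributes +152.5 in⁴
Total I = 310.5 in⁴.
Radius of gyration: k = √(I/A) = √(310.5 / 23.44) = 3.64 in.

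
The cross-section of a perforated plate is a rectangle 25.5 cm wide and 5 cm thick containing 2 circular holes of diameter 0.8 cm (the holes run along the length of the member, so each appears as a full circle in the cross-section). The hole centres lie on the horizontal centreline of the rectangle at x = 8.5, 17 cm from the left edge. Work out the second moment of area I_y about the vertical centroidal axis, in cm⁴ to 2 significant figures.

I_y ≈ 6900 cm⁴

Split into non-overlapping primitives; take the origin at the lower-left of the bounding box.
Plate: 25.5 × 5, A = 127.5 cm², x = 12.75 cm, Ī = 6 909 cm⁴.
Hole 1 (subtracted): ⌀0.8, A = 0.5027 cm², x = 8.5 cm, Ī = 0.02011 cm⁴.
Hole 2 (subtracted): ⌀0.8, A = 0.5027 cm², x = 17 cm, Ī = 0.02011 cm⁴.
By symmetry the centroid is at mid-width, x̄ = 12.75 cm.
Transfer each piece to the vertical centroidal axis using Ī + A·d² with d = x − 12.75:
  plate: d = 0 cm → contributes +6 909 cm⁴
  hole 1: d = -4.25 cm → contributes −9.099 cm⁴
  hole 2: d = 4.25 cm → contributes −9.099 cm⁴
Total I = 6 891 cm⁴.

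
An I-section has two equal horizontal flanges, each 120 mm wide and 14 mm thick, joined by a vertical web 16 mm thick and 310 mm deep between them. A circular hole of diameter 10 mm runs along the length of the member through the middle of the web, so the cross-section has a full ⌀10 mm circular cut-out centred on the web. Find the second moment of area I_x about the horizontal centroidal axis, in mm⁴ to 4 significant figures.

I_x ≈ 1.280 × 10⁸ mm⁴

Decompose the section into non-overlapping parts with the origin at the bottom-left of its bounding rectangle.
Bottom flange: 120 × 14, A = 1 680 mm², y = 7 mm, Ī = 27 440 mm⁴.
Web: 16 × 310, A = 4 960 mm², y = 169 mm, Ī = 39 721 333 mm⁴.
Top flange: 120 × 14, A = 1 680 mm², y = 331 mm, Ī = 27 440 mm⁴.
Hole (subtracted): ⌀10, A = 78.5398 mm², y = 169 mm, Ī = 490.874 mm⁴.
By symmetry the centroid is at mid-height, ȳ = 169 mm.
Transfer each piece to the horizontal centroidal axis using Ī + A·d² with d = y − 169:
  bottom flange: d = -162 mm → contributes +44 117 360 mm⁴
  web: d = 0 mm → contributes +39 721 333 mm⁴
  top flange: d = 162 mm → contributes +44 117 360 mm⁴
  hole: d = 0 mm → contributes −490.874 mm⁴
Total I = 127 955 562 mm⁴.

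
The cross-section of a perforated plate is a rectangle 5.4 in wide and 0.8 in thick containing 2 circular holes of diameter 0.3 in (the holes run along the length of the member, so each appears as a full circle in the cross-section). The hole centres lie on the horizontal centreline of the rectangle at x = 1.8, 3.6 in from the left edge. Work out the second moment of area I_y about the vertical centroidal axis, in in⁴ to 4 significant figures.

I_y ≈ 10.38 in⁴

Break the section into simple shapes (no overlaps), measuring from the bottom-left corner of the bounding box.
Plate: 5.4 × 0.8, A = 4.32 in², x = 2.7 in, Ī = 10.4976 in⁴.
Hole 1 (subtracted): ⌀0.3, A = 0.0706858 in², x = 1.8 in, Ī = 0.000397608 in⁴.
Hole 2 (subtracted): ⌀0.3, A = 0.0706858 in², x = 3.6 in, Ī = 0.000397608 in⁴.
By symmetry the centroid is at mid-width, x̄ = 2.7 in.
Transfer each piece to the vertical centroidal axis using Ī + A·d² with d = x − 2.7:
  plate: d = 0 in → contributes +10.4976 in⁴
  hole 1: d = -0.9 in → contributes −0.0576531 in⁴
  hole 2: d = 0.9 in → contributes −0.0576531 in⁴
Total I = 10.3823 in⁴.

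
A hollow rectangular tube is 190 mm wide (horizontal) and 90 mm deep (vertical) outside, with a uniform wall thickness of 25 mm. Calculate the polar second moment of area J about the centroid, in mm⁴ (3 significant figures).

Break the section into simple shapes (no overlaps), measuring from the bottom-left corner of the bounding box.
Outer rectangle: 190 × 90, A = 17 100 mm², y = 45 mm, Ī = 11 542 500 mm⁴.
Inner void (subtracted): 140 × 40, A = 5 600 mm², y = 45 mm, Ī = 746 667 mm⁴.
By symmetry the centroid is at mid-height, ȳ = 45 mm.
All pieces are centred on the centroidal x-axis, so I = ΣĪ (holes subtracted) = 10 795 833 mm⁴.
Repeating about the centroidal y-axis gives I_y = 42 295 833 mm⁴.
Polar second moment: J = I_x + I_y = 53 091 667 mm⁴.

J ≈ 5.31 × 10⁷ mm⁴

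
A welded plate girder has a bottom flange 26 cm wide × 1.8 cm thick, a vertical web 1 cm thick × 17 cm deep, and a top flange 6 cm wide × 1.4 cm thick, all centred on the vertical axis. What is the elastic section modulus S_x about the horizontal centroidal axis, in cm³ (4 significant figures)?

S_x ≈ 231.1 cm³

Break the section into simple shapes (no overlaps), measuring from the bottom-left corner of the bounding box.
Bottom plate: 26 × 1.8, A = 46.8 cm², y = 0.9 cm, Ī = 12.636 cm⁴.
Web plate: 1 × 17, A = 17 cm², y = 10.3 cm, Ī = 409.417 cm⁴.
Top plate: 6 × 1.4, A = 8.4 cm², y = 19.5 cm, Ī = 1.372 cm⁴.
Centroid: ȳ = ΣA·y / ΣA = 5.27729 cm.
Transfer each piece to the horizontal centroidal axis using Ī + A·d² with d = y − 5.27729:
  bottom plate: d = -4.37729 cm → contributes +909.353 cm⁴
  web plate: d = 5.02271 cm → contributes +838.287 cm⁴
  top plate: d = 14.2227 cm → contributes +1700.57 cm⁴
Total I = 3448.21 cm⁴.
Extreme fibre distance c = 14.9227 cm; S = I/c = 231.071 cm³.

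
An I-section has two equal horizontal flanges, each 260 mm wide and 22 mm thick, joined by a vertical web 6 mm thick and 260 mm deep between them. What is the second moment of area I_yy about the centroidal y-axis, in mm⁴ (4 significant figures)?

Split into non-overlapping primitives; take the origin at the lower-left of the bounding box.
Bottom flange: 260 × 22, A = 5 720 mm², x = 130 mm, Ī = 32 222 667 mm⁴.
Web: 6 × 260, A = 1 560 mm², x = 130 mm, Ī = 4 680 mm⁴.
Top flange: 260 × 22, A = 5 720 mm², x = 130 mm, Ī = 32 222 667 mm⁴.
By symmetry the centroid is at mid-width, x̄ = 130 mm.
All pieces are centred on the centroidal y-axis, so I = ΣĪ = 64 450 013 mm⁴.

I_yy ≈ 6.445 × 10⁷ mm⁴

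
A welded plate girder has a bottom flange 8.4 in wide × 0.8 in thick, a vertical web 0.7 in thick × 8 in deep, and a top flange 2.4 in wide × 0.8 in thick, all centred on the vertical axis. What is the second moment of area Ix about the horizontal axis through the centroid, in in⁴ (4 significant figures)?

Split into non-overlapping primitives; take the origin at the lower-left of the bounding box.
Bottom plate: 8.4 × 0.8, A = 6.72 in², y = 0.4 in, Ī = 0.3584 in⁴.
Web plate: 0.7 × 8, A = 5.6 in², y = 4.8 in, Ī = 29.8667 in⁴.
Top plate: 2.4 × 0.8, A = 1.92 in², y = 9.2 in, Ī = 0.1024 in⁴.
Centroid: ȳ = ΣA·y / ΣA = 3.31685 in.
Transfer each piece to the horizontal axis through the centroid using Ī + A·d² with d = y − 3.31685:
  bottom plate: d = -2.91685 in → contributes +57.5324 in⁴
  web plate: d = 1.48315 in → contributes +42.1851 in⁴
  top plate: d = 5.88315 in → contributes +66.5563 in⁴
Total I = 166.274 in⁴.

Ix ≈ 166.3 in⁴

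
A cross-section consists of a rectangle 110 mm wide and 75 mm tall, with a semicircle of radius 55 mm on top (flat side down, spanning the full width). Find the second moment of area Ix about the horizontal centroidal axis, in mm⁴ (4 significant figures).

Decompose the section into non-overlapping parts with the origin at the bottom-left of its bounding rectangle.
Rectangular body: 110 × 75, A = 8 250 mm², y = 37.5 mm, Ī = 3 867 188 mm⁴.
Semicircular cap: semicircle r = 55, A = 4751.66 mm², y = 98.3427 mm, Ī = 1 004 345 mm⁴.
Centroid: ȳ = ΣA·y / ΣA = 59.7359 mm.
Transfer each piece to the horizontal centroidal axis using Ī + A·d² with d = y − 59.7359:
  rectangular body: d = -22.2359 mm → contributes +7 946 286 mm⁴
  semicircular cap: d = 38.6068 mm → contributes +8 086 622 mm⁴
Total I = 16 032 909 mm⁴.

Ix ≈ 1.603 × 10⁷ mm⁴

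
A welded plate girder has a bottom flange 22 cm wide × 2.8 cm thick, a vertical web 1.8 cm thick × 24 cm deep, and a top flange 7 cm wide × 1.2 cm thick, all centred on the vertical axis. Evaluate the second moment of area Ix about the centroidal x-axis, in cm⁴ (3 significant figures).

Ix ≈ 9930 cm⁴

Split into non-overlapping primitives; take the origin at the lower-left of the bounding box.
Bottom plate: 22 × 2.8, A = 61.6 cm², y = 1.4 cm, Ī = 40.245 cm⁴.
Web plate: 1.8 × 24, A = 43.2 cm², y = 14.8 cm, Ī = 2073.6 cm⁴.
Top plate: 7 × 1.2, A = 8.4 cm², y = 27.4 cm, Ī = 1.008 cm⁴.
Centroid: ȳ = ΣA·y / ΣA = 8.4431 cm.
Transfer each piece to the centroidal x-axis using Ī + A·d² with d = y − 8.4431:
  bottom plate: d = -7.0431 cm → contributes +3095.9 cm⁴
  web plate: d = 6.3569 cm → contributes +3819.3 cm⁴
  top plate: d = 18.957 cm → contributes +3019.7 cm⁴
Total I = 9934.9 cm⁴.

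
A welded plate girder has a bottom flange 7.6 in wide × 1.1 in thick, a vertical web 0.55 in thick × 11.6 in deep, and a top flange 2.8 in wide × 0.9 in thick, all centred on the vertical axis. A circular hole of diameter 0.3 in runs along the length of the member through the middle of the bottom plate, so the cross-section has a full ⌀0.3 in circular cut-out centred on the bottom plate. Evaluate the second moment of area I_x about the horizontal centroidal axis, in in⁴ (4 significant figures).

I_x ≈ 426.1 in⁴

Break the section into simple shapes (no overlaps), measuring from the bottom-left corner of the bounding box.
Bottom plate: 7.6 × 1.1, A = 8.36 in², y = 0.55 in, Ī = 0.842967 in⁴.
Web plate: 0.55 × 11.6, A = 6.38 in², y = 6.9 in, Ī = 71.5411 in⁴.
Top plate: 2.8 × 0.9, A = 2.52 in², y = 13.15 in, Ī = 0.1701 in⁴.
Hole (subtracted): ⌀0.3, A = 0.0706858 in², y = 0.55 in, Ī = 0.000397608 in⁴.
Centroid: ȳ = ΣA·y / ΣA = 4.75407 in.
Transfer each piece to the horizontal centroidal axis using Ī + A·d² with d = y − 4.75407:
  bottom plate: d = -4.20407 in → contributes +148.599 in⁴
  web plate: d = 2.14593 in → contributes +100.921 in⁴
  top plate: d = 8.39593 in → contributes +177.809 in⁴
  hole: d = -4.20407 in → contributes −1.24971 in⁴
Total I = 426.08 in⁴.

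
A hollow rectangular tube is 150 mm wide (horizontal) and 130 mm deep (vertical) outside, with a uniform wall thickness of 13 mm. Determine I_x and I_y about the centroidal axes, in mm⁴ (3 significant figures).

Break the section into simple shapes (no overlaps), measuring from the bottom-left corner of the bounding box.
Outer rectangle: 150 × 130, A = 19 500 mm², y = 65 mm, Ī = 27 462 500 mm⁴.
Inner void (subtracted): 124 × 104, A = 12 896 mm², y = 65 mm, Ī = 11 623 595 mm⁴.
By symmetry the centroid is at mid-height, ȳ = 65 mm.
All pieces are centred on the centroidal x-axis, so I = ΣĪ (holes subtracted) = 15 838 905 mm⁴.
Repeating about the centroidal y-axis gives I_y = 20 038 425 mm⁴.

I_x ≈ 1.58 × 10⁷ mm⁴, I_y ≈ 2.00 × 10⁷ mm⁴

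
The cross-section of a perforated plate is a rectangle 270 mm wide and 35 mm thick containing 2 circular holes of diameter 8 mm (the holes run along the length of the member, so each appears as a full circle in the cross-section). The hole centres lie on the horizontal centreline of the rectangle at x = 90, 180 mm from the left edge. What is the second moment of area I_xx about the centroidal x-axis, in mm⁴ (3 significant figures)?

I_xx ≈ 9.64 × 10⁵ mm⁴

Break the section into simple shapes (no overlaps), measuring from the bottom-left corner of the bounding box.
Plate: 270 × 35, A = 9 450 mm², y = 17.5 mm, Ī = 964 688 mm⁴.
Hole 1 (subtracted): ⌀8, A = 50.265 mm², y = 17.5 mm, Ī = 201.06 mm⁴.
Hole 2 (subtracted): ⌀8, A = 50.265 mm², y = 17.5 mm, Ī = 201.06 mm⁴.
By symmetry the centroid is at mid-height, ȳ = 17.5 mm.
All pieces are centred on the centroidal x-axis, so I = ΣĪ (holes subtracted) = 964 285 mm⁴.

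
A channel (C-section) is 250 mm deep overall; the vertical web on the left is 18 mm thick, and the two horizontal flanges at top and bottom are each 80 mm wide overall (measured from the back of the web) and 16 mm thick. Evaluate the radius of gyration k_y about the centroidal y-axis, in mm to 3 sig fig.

k_y ≈ 21.4 mm

Decompose the section into non-overlapping parts with the origin at the bottom-left of its bounding rectangle.
Web: 18 × 250, A = 4 500 mm², x = 9 mm, Ī = 121 500 mm⁴.
Top flange (beyond web): 62 × 16, A = 992 mm², x = 49 mm, Ī = 317 771 mm⁴.
Bottom flange (beyond web): 62 × 16, A = 992 mm², x = 49 mm, Ī = 317 771 mm⁴.
Centroid: x̄ = ΣA·x / ΣA = 21.239 mm.
Transfer each piece to the centroidal y-axis using Ī + A·d² with d = x − 21.239:
  web: d = -12.239 mm → contributes +795 609 mm⁴
  top flange (beyond web): d = 27.761 mm → contributes +1 082 259 mm⁴
  bottom flange (beyond web): d = 27.761 mm → contributes +1 082 259 mm⁴
Total I = 2 960 126 mm⁴.
Radius of gyration: k = √(I/A) = √(2 960 126 / 6 484) = 21.367 mm.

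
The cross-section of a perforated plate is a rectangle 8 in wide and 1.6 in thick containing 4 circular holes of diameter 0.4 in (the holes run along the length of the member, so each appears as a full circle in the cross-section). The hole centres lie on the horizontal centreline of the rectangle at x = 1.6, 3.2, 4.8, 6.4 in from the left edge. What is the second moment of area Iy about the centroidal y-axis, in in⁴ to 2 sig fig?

Iy ≈ 67 in⁴

Treat the section as a set of non-overlapping primitives; coordinates are from the bounding-box lower-left.
Plate: 8 × 1.6, A = 12.8 in², x = 4 in, Ī = 68.27 in⁴.
Hole 1 (subtracted): ⌀0.4, A = 0.1257 in², x = 1.6 in, Ī = 0.001257 in⁴.
Hole 2 (subtracted): ⌀0.4, A = 0.1257 in², x = 3.2 in, Ī = 0.001257 in⁴.
Hole 3 (subtracted): ⌀0.4, A = 0.1257 in², x = 4.8 in, Ī = 0.001257 in⁴.
Hole 4 (subtracted): ⌀0.4, A = 0.1257 in², x = 6.4 in, Ī = 0.001257 in⁴.
By symmetry the centroid is at mid-width, x̄ = 4 in.
Transfer each piece to the centroidal y-axis using Ī + A·d² with d = x − 4:
  plate: d = 0 in → contributes +68.27 in⁴
  hole 1: d = -2.4 in → contributes −0.7251 in⁴
  hole 2: d = -0.8 in → contributes −0.08168 in⁴
  hole 3: d = 0.8 in → contributes −0.08168 in⁴
  hole 4: d = 2.4 in → contributes −0.7251 in⁴
Total I = 66.65 in⁴.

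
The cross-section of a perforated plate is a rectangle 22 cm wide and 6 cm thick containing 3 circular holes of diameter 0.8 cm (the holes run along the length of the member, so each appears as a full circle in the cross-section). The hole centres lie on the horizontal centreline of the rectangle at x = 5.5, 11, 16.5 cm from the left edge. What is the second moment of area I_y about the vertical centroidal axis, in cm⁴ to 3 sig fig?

Break the section into simple shapes (no overlaps), measuring from the bottom-left corner of the bounding box.
Plate: 22 × 6, A = 132 cm², x = 11 cm, Ī = 5 324 cm⁴.
Hole 1 (subtracted): ⌀0.8, A = 0.50265 cm², x = 5.5 cm, Ī = 0.020106 cm⁴.
Hole 2 (subtracted): ⌀0.8, A = 0.50265 cm², x = 11 cm, Ī = 0.020106 cm⁴.
Hole 3 (subtracted): ⌀0.8, A = 0.50265 cm², x = 16.5 cm, Ī = 0.020106 cm⁴.
By symmetry the centroid is at mid-width, x̄ = 11 cm.
Transfer each piece to the vertical centroidal axis using Ī + A·d² with d = x − 11:
  plate: d = 0 cm → contributes +5 324 cm⁴
  hole 1: d = -5.5 cm → contributes −15.225 cm⁴
  hole 2: d = 0 cm → contributes −0.020106 cm⁴
  hole 3: d = 5.5 cm → contributes −15.225 cm⁴
Total I = 5293.5 cm⁴.

I_y ≈ 5290 cm⁴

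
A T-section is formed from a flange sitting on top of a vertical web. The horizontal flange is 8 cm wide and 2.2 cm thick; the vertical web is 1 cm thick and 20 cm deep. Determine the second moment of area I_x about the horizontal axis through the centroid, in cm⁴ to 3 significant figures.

I_x ≈ 1830 cm⁴

Decompose the section into non-overlapping parts with the origin at the bottom-left of its bounding rectangle.
Flange: 8 × 2.2, A = 17.6 cm², y = 21.1 cm, Ī = 7.0987 cm⁴.
Web: 1 × 20, A = 20 cm², y = 10 cm, Ī = 666.67 cm⁴.
Centroid: ȳ = ΣA·y / ΣA = 15.196 cm.
Transfer each piece to the horizontal axis through the centroid using Ī + A·d² with d = y − 15.196:
  flange: d = 5.9043 cm → contributes +620.64 cm⁴
  web: d = -5.1957 cm → contributes +1206.6 cm⁴
Total I = 1827.2 cm⁴.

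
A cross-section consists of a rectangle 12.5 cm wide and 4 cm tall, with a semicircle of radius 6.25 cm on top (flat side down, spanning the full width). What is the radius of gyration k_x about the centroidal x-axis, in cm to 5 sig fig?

k_x ≈ 2.7309 cm

Decompose the section into non-overlapping parts with the origin at the bottom-left of its bounding rectangle.
Rectangular body: 12.5 × 4, A = 50 cm², y = 2 cm, Ī = 66.66667 cm⁴.
Semicircular cap: semicircle r = 6.25, A = 61.35923 cm², y = 6.652582 cm, Ī = 167.4758 cm⁴.
Centroid: ȳ = ΣA·y / ΣA = 4.563585 cm.
Transfer each piece to the centroidal x-axis using Ī + A·d² with d = y − 4.563585:
  rectangular body: d = -2.563585 cm → contributes +395.2651 cm⁴
  semicircular cap: d = 2.088997 cm → contributes +435.2419 cm⁴
Total I = 830.5071 cm⁴.
Radius of gyration: k = √(I/A) = √(830.5071 / 111.3592) = 2.730917 cm.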